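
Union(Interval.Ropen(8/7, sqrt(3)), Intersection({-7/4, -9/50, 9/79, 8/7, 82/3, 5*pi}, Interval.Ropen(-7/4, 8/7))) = Union({-7/4, -9/50, 9/79}, Interval.Ropen(8/7, sqrt(3)))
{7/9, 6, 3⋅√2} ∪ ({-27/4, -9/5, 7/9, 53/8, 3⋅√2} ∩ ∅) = {7/9, 6, 3⋅√2}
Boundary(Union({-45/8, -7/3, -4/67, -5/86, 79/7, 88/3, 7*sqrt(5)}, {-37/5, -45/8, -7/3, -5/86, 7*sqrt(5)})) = {-37/5, -45/8, -7/3, -4/67, -5/86, 79/7, 88/3, 7*sqrt(5)}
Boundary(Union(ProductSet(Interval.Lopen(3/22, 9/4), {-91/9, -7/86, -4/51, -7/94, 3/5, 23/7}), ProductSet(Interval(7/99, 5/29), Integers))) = Union(ProductSet(Interval(7/99, 5/29), Integers), ProductSet(Interval(3/22, 9/4), {-91/9, -7/86, -4/51, -7/94, 3/5, 23/7}))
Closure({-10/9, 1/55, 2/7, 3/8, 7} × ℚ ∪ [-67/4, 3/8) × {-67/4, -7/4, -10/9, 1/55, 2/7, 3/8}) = ({-10/9, 1/55, 2/7, 3/8, 7} × ℝ) ∪ ([-67/4, 3/8] × {-67/4, -7/4, -10/9, 1/55, 2/7, 3/8})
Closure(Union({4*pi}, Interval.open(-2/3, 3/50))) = Union({4*pi}, Interval(-2/3, 3/50))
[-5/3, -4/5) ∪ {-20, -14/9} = {-20} ∪ [-5/3, -4/5)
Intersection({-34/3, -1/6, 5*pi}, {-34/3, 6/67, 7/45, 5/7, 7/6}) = {-34/3}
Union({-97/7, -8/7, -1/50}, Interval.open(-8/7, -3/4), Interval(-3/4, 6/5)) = Union({-97/7}, Interval(-8/7, 6/5))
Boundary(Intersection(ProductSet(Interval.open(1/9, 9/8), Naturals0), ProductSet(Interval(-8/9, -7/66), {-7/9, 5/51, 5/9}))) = EmptySet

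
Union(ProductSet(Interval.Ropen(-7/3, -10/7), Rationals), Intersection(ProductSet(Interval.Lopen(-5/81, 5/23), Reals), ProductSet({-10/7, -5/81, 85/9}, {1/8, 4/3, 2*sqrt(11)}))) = ProductSet(Interval.Ropen(-7/3, -10/7), Rationals)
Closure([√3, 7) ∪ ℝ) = (-∞, ∞)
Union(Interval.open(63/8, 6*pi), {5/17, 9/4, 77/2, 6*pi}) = Union({5/17, 9/4, 77/2}, Interval.Lopen(63/8, 6*pi))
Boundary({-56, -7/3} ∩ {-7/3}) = {-7/3}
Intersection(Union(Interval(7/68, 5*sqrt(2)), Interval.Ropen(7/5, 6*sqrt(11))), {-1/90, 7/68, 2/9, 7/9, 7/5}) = {7/68, 2/9, 7/9, 7/5}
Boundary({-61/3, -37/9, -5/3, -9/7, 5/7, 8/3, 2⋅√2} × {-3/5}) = {-61/3, -37/9, -5/3, -9/7, 5/7, 8/3, 2⋅√2} × {-3/5}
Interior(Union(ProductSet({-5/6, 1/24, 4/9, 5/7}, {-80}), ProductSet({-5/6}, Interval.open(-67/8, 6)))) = EmptySet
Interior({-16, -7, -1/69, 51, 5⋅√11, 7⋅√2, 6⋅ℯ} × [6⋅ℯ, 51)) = ∅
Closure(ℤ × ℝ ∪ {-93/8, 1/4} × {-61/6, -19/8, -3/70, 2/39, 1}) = (ℤ × ℝ) ∪ ({-93/8, 1/4} × {-61/6, -19/8, -3/70, 2/39, 1})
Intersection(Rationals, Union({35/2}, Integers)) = Union({35/2}, Integers)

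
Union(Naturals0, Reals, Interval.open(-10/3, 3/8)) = Interval(-oo, oo)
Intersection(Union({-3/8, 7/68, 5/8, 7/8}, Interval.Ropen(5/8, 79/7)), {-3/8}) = {-3/8}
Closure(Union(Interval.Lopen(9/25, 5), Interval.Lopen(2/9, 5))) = Interval(2/9, 5)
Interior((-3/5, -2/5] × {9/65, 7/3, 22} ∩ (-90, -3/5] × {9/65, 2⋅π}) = ∅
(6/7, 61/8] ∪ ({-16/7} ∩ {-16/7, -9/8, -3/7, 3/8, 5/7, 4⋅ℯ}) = {-16/7} ∪ (6/7, 61/8]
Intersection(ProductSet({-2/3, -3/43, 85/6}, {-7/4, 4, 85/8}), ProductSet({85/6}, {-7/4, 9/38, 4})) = ProductSet({85/6}, {-7/4, 4})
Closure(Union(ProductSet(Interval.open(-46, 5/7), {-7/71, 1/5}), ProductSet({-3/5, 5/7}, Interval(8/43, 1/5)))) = Union(ProductSet({-3/5, 5/7}, Interval(8/43, 1/5)), ProductSet(Interval(-46, 5/7), {-7/71, 1/5}))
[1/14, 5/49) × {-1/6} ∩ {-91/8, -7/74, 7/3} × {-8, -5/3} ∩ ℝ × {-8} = ∅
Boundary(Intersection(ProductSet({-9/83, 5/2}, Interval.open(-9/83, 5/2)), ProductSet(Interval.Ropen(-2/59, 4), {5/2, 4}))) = EmptySet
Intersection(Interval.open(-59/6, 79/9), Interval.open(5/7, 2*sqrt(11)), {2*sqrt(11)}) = EmptySet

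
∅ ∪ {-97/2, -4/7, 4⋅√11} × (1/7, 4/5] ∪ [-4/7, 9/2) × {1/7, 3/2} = ([-4/7, 9/2) × {1/7, 3/2}) ∪ ({-97/2, -4/7, 4⋅√11} × (1/7, 4/5])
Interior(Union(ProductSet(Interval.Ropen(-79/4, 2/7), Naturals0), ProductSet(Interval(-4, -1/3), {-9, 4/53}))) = EmptySet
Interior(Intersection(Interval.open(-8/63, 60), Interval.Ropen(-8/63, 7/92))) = Interval.open(-8/63, 7/92)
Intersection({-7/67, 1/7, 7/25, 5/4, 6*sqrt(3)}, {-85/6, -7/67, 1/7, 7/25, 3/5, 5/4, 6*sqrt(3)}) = {-7/67, 1/7, 7/25, 5/4, 6*sqrt(3)}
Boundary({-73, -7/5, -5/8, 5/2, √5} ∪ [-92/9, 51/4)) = {-73, -92/9, 51/4}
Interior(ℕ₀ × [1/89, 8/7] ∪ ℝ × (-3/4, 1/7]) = ℝ × (-3/4, 1/7)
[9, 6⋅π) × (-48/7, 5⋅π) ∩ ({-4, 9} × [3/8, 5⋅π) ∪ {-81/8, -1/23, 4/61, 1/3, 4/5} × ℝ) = {9} × [3/8, 5⋅π)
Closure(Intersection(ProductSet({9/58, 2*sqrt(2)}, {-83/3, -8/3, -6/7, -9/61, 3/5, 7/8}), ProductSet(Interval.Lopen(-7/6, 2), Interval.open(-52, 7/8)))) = ProductSet({9/58}, {-83/3, -8/3, -6/7, -9/61, 3/5})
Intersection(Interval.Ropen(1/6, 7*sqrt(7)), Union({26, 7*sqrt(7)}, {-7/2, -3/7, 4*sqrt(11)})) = {4*sqrt(11)}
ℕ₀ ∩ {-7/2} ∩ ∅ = ∅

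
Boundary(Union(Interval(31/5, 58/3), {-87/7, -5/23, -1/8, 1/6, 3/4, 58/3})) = {-87/7, -5/23, -1/8, 1/6, 3/4, 31/5, 58/3}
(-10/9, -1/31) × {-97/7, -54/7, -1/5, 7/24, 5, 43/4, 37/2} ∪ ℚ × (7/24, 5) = (ℚ × (7/24, 5)) ∪ ((-10/9, -1/31) × {-97/7, -54/7, -1/5, 7/24, 5, 43/4, 37/2})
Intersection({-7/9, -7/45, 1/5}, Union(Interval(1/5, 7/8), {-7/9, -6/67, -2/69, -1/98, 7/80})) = {-7/9, 1/5}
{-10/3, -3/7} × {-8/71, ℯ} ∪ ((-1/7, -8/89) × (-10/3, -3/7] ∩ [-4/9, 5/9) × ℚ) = ({-10/3, -3/7} × {-8/71, ℯ}) ∪ ((-1/7, -8/89) × (ℚ ∩ (-10/3, -3/7]))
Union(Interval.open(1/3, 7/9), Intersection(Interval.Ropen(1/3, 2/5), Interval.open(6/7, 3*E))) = Interval.open(1/3, 7/9)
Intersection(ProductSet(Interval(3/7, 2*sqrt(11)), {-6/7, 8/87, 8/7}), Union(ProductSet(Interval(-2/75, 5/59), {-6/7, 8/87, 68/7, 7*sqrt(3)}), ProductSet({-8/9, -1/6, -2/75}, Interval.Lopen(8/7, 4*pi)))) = EmptySet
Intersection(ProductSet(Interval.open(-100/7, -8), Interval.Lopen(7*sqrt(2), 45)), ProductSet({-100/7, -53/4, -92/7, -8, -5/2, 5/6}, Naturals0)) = ProductSet({-53/4, -92/7}, Range(10, 46, 1))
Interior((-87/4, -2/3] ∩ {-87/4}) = ∅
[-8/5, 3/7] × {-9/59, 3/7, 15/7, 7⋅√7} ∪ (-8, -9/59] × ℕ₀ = ((-8, -9/59] × ℕ₀) ∪ ([-8/5, 3/7] × {-9/59, 3/7, 15/7, 7⋅√7})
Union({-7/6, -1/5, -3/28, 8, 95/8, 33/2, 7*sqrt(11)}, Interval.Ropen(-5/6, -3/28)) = Union({-7/6, 8, 95/8, 33/2, 7*sqrt(11)}, Interval(-5/6, -3/28))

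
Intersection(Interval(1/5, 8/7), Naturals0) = Range(1, 2, 1)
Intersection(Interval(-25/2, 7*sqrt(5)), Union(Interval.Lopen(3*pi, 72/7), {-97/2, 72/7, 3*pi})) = Interval(3*pi, 72/7)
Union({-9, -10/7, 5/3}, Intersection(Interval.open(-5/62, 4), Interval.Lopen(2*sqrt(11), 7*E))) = {-9, -10/7, 5/3}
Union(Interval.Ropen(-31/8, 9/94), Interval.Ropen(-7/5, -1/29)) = Interval.Ropen(-31/8, 9/94)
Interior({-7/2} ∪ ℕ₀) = ∅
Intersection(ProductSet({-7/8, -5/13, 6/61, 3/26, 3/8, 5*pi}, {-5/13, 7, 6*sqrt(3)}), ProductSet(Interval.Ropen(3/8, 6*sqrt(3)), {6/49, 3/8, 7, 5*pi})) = ProductSet({3/8}, {7})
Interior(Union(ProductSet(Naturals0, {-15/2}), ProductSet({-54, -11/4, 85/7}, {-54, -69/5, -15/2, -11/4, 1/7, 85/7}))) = EmptySet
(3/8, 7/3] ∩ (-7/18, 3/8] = ∅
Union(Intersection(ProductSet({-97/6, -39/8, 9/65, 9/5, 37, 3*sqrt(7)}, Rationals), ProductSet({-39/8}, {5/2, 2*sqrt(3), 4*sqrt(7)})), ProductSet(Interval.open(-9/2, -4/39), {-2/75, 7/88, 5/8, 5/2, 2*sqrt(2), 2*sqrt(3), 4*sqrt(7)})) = Union(ProductSet({-39/8}, {5/2}), ProductSet(Interval.open(-9/2, -4/39), {-2/75, 7/88, 5/8, 5/2, 2*sqrt(2), 2*sqrt(3), 4*sqrt(7)}))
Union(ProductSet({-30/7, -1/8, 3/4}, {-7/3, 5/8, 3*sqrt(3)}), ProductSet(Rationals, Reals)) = ProductSet(Rationals, Reals)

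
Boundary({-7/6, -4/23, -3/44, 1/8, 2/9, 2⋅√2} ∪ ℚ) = ℝ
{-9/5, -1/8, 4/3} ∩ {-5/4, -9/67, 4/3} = {4/3}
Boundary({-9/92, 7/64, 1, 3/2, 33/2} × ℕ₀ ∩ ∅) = ∅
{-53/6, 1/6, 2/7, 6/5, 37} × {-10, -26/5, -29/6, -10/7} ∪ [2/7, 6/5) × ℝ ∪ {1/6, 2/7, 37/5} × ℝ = (({1/6, 37/5} ∪ [2/7, 6/5)) × ℝ) ∪ ({-53/6, 1/6, 2/7, 6/5, 37} × {-10, -26/5, -29/6, -10/7})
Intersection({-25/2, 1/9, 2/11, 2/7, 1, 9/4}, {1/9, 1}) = {1/9, 1}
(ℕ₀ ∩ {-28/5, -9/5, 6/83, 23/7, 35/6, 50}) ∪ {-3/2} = {-3/2, 50}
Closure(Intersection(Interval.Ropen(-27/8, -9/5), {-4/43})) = EmptySet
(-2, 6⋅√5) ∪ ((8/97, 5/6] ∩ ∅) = (-2, 6⋅√5)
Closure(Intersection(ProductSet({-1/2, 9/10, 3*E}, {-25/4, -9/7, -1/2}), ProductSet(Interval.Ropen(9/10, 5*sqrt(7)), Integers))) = EmptySet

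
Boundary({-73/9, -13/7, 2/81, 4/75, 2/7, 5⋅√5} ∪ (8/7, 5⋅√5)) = {-73/9, -13/7, 2/81, 4/75, 2/7, 8/7, 5⋅√5}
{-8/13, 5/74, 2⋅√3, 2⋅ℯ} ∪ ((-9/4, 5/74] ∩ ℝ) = (-9/4, 5/74] ∪ {2⋅√3, 2⋅ℯ}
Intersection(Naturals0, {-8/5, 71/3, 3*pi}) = EmptySet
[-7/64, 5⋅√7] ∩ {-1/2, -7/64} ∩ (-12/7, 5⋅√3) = {-7/64}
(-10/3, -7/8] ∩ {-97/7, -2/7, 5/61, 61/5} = ∅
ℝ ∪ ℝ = ℝ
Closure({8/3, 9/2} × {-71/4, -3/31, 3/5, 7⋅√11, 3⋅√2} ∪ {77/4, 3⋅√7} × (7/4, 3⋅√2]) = ({77/4, 3⋅√7} × [7/4, 3⋅√2]) ∪ ({8/3, 9/2} × {-71/4, -3/31, 3/5, 7⋅√11, 3⋅√2})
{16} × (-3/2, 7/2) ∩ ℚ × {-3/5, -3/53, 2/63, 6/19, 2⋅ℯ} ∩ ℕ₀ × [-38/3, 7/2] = {16} × {-3/5, -3/53, 2/63, 6/19}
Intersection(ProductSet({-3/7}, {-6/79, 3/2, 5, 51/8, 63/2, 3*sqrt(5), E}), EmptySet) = EmptySet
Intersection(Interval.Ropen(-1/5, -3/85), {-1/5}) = {-1/5}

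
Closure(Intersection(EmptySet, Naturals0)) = EmptySet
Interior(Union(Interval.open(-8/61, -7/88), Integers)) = Union(Complement(Integers, Union(Complement(Integers, Interval.open(-8/61, -7/88)), {-8/61, -7/88})), Complement(Interval.open(-8/61, -7/88), Complement(Integers, Interval.open(-8/61, -7/88))))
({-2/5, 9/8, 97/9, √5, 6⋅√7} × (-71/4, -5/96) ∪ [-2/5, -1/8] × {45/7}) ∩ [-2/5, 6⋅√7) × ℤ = {-2/5, 9/8, 97/9, √5} × {-17, -16, …, -1}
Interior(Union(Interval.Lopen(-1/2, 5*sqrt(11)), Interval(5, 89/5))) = Interval.open(-1/2, 89/5)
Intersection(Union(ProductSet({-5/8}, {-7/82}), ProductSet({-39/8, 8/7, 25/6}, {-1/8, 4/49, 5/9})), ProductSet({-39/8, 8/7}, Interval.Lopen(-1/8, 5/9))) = ProductSet({-39/8, 8/7}, {4/49, 5/9})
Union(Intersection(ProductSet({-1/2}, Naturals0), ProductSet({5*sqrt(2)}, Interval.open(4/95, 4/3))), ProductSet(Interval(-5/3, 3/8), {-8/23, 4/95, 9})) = ProductSet(Interval(-5/3, 3/8), {-8/23, 4/95, 9})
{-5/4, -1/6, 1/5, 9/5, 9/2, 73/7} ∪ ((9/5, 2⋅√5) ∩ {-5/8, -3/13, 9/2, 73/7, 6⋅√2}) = {-5/4, -1/6, 1/5, 9/5, 9/2, 73/7}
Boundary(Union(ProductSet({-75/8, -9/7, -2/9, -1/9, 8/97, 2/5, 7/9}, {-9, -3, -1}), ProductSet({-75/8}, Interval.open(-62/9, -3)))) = Union(ProductSet({-75/8}, Interval(-62/9, -3)), ProductSet({-75/8, -9/7, -2/9, -1/9, 8/97, 2/5, 7/9}, {-9, -3, -1}))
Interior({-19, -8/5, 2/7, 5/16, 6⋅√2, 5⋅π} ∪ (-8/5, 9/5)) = (-8/5, 9/5)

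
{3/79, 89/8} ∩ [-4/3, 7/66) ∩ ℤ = ∅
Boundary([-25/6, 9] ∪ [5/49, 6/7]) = {-25/6, 9}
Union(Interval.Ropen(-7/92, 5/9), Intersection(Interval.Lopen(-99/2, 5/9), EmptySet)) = Interval.Ropen(-7/92, 5/9)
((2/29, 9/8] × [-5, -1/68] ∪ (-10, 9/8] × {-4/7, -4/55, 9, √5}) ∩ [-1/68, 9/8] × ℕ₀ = [-1/68, 9/8] × {9}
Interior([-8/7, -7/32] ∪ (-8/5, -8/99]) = (-8/5, -8/99)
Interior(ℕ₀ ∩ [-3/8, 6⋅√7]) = ∅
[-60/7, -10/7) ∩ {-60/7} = {-60/7}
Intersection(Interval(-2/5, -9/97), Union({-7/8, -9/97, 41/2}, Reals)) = Interval(-2/5, -9/97)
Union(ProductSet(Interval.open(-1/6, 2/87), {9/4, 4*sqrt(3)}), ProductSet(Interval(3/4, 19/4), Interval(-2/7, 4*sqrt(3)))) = Union(ProductSet(Interval.open(-1/6, 2/87), {9/4, 4*sqrt(3)}), ProductSet(Interval(3/4, 19/4), Interval(-2/7, 4*sqrt(3))))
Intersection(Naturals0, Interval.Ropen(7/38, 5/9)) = EmptySet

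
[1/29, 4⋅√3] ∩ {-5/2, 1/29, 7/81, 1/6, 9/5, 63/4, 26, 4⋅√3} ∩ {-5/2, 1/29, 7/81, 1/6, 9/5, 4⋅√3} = {1/29, 7/81, 1/6, 9/5, 4⋅√3}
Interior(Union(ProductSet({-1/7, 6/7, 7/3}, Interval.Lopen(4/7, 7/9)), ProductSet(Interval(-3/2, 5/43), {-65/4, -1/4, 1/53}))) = EmptySet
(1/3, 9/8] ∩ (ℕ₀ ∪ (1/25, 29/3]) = (1/3, 9/8] ∪ {1}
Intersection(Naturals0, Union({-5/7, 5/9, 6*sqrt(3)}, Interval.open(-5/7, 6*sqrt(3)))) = Range(0, 11, 1)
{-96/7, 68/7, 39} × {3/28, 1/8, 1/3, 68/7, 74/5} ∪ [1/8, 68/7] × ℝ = ([1/8, 68/7] × ℝ) ∪ ({-96/7, 68/7, 39} × {3/28, 1/8, 1/3, 68/7, 74/5})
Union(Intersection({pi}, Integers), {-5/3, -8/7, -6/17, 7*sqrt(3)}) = {-5/3, -8/7, -6/17, 7*sqrt(3)}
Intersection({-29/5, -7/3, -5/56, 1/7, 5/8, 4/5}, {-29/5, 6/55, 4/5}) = {-29/5, 4/5}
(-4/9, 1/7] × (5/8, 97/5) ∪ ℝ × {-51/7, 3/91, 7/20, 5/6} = (ℝ × {-51/7, 3/91, 7/20, 5/6}) ∪ ((-4/9, 1/7] × (5/8, 97/5))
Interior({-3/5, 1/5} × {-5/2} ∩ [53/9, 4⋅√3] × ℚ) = ∅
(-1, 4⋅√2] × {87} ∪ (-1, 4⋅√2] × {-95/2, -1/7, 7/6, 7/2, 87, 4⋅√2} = (-1, 4⋅√2] × {-95/2, -1/7, 7/6, 7/2, 87, 4⋅√2}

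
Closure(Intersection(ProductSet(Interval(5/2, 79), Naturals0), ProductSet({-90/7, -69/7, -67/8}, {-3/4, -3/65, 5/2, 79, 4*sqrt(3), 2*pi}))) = EmptySet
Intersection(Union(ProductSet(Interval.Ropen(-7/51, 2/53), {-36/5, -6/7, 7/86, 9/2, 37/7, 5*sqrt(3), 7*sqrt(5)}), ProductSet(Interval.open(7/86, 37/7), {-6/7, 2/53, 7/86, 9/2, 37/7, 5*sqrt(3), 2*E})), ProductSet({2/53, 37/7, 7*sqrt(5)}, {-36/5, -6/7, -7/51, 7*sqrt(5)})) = EmptySet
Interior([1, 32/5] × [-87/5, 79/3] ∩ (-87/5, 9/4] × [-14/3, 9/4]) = (1, 9/4) × (-14/3, 9/4)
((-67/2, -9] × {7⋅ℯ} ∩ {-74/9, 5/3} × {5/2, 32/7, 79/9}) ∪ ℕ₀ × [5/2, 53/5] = ℕ₀ × [5/2, 53/5]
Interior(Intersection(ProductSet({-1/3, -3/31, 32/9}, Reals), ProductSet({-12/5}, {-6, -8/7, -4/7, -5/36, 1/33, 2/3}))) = EmptySet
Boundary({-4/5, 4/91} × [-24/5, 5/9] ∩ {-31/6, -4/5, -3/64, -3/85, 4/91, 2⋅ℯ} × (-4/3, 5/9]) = {-4/5, 4/91} × [-4/3, 5/9]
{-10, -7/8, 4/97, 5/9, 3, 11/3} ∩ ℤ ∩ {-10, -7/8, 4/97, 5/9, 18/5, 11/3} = {-10}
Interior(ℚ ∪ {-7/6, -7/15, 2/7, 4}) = ∅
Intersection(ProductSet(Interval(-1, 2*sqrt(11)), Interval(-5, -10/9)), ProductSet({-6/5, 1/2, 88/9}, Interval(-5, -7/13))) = ProductSet({1/2}, Interval(-5, -10/9))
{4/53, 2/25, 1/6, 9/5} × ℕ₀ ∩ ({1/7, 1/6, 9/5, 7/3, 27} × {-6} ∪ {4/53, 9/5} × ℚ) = {4/53, 9/5} × ℕ₀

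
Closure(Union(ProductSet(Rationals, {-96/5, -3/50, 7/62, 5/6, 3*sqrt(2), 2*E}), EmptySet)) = ProductSet(Reals, {-96/5, -3/50, 7/62, 5/6, 3*sqrt(2), 2*E})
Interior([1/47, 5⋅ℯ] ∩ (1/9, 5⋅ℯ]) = (1/9, 5⋅ℯ)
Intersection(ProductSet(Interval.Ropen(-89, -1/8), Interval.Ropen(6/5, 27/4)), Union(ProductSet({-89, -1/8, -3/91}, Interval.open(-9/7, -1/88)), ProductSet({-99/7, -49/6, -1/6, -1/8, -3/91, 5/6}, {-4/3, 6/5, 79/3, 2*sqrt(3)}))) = ProductSet({-99/7, -49/6, -1/6}, {6/5, 2*sqrt(3)})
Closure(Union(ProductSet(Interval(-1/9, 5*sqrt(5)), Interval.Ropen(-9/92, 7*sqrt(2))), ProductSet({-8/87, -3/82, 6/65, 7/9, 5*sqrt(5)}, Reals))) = Union(ProductSet({-8/87, -3/82, 6/65, 7/9, 5*sqrt(5)}, Reals), ProductSet(Interval(-1/9, 5*sqrt(5)), Interval(-9/92, 7*sqrt(2))))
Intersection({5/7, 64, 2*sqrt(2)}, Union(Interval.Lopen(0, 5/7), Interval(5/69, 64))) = {5/7, 64, 2*sqrt(2)}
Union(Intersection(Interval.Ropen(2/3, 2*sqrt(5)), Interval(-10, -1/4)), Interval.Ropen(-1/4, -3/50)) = Interval.Ropen(-1/4, -3/50)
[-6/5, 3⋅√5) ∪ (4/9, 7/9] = [-6/5, 3⋅√5)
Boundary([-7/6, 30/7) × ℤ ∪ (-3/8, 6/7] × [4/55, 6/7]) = ({-3/8, 6/7} × [4/55, 6/7]) ∪ ([-3/8, 6/7] × {4/55, 6/7}) ∪ ([-7/6, 30/7] × ℤ \ (4/55, 6/7)) ∪ (([-7/6, -3/8] ∪ [6/7, 30/7]) × ℤ)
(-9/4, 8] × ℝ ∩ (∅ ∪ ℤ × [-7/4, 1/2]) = {-2, -1, …, 8} × [-7/4, 1/2]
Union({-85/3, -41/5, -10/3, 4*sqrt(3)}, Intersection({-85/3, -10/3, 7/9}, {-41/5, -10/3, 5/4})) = {-85/3, -41/5, -10/3, 4*sqrt(3)}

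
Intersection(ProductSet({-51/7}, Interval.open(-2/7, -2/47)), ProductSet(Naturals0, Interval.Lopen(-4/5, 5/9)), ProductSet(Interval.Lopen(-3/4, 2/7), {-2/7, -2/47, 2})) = EmptySet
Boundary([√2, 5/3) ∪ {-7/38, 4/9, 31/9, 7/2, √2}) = {-7/38, 4/9, 5/3, 31/9, 7/2, √2}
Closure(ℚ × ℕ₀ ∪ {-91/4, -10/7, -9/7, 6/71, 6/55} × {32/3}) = (ℝ × ℕ₀) ∪ ({-91/4, -10/7, -9/7, 6/71, 6/55} × {32/3})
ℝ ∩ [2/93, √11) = [2/93, √11)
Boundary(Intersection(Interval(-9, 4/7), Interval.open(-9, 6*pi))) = {-9, 4/7}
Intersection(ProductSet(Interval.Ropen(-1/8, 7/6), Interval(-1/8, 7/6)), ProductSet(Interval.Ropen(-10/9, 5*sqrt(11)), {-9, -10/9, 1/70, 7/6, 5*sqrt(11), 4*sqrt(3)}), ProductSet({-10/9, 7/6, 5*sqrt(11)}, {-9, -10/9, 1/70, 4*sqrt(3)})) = EmptySet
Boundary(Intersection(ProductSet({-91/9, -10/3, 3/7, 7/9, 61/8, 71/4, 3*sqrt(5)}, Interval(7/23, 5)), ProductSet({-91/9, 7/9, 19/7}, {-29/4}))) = EmptySet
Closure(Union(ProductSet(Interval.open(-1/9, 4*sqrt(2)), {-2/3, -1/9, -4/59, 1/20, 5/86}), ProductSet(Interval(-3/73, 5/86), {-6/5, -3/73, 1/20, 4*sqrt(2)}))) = Union(ProductSet(Interval(-1/9, 4*sqrt(2)), {-2/3, -1/9, -4/59, 1/20, 5/86}), ProductSet(Interval(-3/73, 5/86), {-6/5, -3/73, 1/20, 4*sqrt(2)}))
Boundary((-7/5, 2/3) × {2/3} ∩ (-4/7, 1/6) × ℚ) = [-4/7, 1/6] × {2/3}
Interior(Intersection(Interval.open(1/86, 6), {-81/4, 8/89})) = EmptySet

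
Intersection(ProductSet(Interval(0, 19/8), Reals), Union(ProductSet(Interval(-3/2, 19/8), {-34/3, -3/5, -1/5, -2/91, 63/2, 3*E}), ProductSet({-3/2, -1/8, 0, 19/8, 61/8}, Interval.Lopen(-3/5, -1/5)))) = Union(ProductSet({0, 19/8}, Interval.Lopen(-3/5, -1/5)), ProductSet(Interval(0, 19/8), {-34/3, -3/5, -1/5, -2/91, 63/2, 3*E}))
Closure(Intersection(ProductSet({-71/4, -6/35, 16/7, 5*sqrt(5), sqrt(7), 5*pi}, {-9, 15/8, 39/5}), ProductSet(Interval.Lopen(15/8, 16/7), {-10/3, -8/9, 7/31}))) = EmptySet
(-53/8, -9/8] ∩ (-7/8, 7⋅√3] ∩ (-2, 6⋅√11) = ∅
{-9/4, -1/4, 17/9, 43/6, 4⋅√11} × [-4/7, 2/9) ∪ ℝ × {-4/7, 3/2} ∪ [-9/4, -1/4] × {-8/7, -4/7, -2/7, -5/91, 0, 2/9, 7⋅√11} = (ℝ × {-4/7, 3/2}) ∪ ({-9/4, -1/4, 17/9, 43/6, 4⋅√11} × [-4/7, 2/9)) ∪ ([-9/4, -1/4] × {-8/7, -4/7, -2/7, -5/91, 0, 2/9, 7⋅√11})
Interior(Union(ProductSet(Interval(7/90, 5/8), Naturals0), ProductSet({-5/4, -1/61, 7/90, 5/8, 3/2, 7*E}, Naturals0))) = EmptySet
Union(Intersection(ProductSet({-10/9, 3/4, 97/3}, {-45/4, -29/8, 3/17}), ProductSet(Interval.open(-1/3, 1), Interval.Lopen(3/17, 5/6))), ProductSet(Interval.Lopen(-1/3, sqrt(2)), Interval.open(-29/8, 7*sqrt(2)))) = ProductSet(Interval.Lopen(-1/3, sqrt(2)), Interval.open(-29/8, 7*sqrt(2)))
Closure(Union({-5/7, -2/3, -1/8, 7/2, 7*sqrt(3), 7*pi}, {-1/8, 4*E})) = {-5/7, -2/3, -1/8, 7/2, 7*sqrt(3), 4*E, 7*pi}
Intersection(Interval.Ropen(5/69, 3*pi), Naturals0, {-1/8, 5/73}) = EmptySet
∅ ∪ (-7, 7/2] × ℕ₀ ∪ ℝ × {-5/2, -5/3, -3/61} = (ℝ × {-5/2, -5/3, -3/61}) ∪ ((-7, 7/2] × ℕ₀)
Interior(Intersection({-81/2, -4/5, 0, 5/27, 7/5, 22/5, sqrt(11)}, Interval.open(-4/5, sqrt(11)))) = EmptySet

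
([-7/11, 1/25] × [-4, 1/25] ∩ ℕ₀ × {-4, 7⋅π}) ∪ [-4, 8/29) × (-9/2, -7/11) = [-4, 8/29) × (-9/2, -7/11)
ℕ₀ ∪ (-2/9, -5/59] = (-2/9, -5/59] ∪ ℕ₀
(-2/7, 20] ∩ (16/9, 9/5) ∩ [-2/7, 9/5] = (16/9, 9/5)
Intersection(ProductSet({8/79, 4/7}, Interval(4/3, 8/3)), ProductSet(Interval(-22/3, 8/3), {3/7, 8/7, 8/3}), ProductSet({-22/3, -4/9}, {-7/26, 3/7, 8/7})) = EmptySet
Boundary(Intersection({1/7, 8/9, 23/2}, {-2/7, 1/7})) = {1/7}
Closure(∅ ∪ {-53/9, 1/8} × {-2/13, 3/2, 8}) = {-53/9, 1/8} × {-2/13, 3/2, 8}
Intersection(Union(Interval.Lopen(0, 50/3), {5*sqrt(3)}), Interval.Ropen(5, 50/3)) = Interval.Ropen(5, 50/3)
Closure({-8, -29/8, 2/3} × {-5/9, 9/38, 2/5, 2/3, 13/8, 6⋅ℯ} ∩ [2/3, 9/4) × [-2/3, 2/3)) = {2/3} × {-5/9, 9/38, 2/5}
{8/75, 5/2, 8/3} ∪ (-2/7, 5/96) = (-2/7, 5/96) ∪ {8/75, 5/2, 8/3}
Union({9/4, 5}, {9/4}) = {9/4, 5}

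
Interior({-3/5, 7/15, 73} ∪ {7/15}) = ∅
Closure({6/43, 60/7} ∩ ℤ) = ∅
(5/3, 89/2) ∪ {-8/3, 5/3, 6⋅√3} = {-8/3} ∪ [5/3, 89/2)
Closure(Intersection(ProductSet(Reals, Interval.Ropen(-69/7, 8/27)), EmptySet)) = EmptySet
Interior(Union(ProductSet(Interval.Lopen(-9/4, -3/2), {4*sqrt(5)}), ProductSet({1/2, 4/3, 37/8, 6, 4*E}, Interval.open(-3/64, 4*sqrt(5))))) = EmptySet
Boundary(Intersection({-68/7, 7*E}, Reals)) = {-68/7, 7*E}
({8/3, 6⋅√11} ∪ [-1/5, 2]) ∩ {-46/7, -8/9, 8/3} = {8/3}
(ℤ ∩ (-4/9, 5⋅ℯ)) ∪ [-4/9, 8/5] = [-4/9, 8/5] ∪ {0, 1, …, 13}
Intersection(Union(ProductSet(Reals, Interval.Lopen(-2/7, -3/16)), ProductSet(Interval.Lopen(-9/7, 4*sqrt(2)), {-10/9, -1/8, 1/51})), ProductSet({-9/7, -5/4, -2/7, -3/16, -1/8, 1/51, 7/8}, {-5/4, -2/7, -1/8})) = ProductSet({-5/4, -2/7, -3/16, -1/8, 1/51, 7/8}, {-1/8})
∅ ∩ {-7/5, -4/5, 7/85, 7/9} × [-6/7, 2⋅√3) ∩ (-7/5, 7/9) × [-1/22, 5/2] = ∅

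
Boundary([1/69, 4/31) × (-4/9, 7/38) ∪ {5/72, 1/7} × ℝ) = ({1/7} × ℝ) ∪ ({1/69, 4/31} × [-4/9, 7/38]) ∪ ([1/69, 4/31] × {-4/9, 7/38}) ∪ ({5/72, 1/7} × ((-∞, -4/9] ∪ [7/38, ∞)))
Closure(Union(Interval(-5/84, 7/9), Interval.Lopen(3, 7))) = Union(Interval(-5/84, 7/9), Interval(3, 7))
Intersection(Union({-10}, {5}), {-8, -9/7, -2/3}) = EmptySet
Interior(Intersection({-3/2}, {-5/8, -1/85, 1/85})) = EmptySet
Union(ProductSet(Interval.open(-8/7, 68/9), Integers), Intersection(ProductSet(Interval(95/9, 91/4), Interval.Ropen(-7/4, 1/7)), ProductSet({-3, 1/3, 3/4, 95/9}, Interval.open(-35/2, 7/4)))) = Union(ProductSet({95/9}, Interval.Ropen(-7/4, 1/7)), ProductSet(Interval.open(-8/7, 68/9), Integers))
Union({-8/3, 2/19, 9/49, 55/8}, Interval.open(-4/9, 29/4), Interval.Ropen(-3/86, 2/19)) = Union({-8/3}, Interval.open(-4/9, 29/4))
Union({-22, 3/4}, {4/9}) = {-22, 4/9, 3/4}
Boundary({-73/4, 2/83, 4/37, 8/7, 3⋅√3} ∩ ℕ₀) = ∅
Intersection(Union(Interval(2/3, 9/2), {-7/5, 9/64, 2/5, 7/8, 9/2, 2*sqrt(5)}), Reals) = Union({-7/5, 9/64, 2/5}, Interval(2/3, 9/2))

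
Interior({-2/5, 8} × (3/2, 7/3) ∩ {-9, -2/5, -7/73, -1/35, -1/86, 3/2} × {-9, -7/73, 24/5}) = ∅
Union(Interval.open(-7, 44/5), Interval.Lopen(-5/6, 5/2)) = Interval.open(-7, 44/5)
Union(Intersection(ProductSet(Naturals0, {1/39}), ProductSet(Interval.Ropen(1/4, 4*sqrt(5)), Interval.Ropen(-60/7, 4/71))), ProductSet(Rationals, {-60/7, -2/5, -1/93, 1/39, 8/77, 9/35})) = ProductSet(Rationals, {-60/7, -2/5, -1/93, 1/39, 8/77, 9/35})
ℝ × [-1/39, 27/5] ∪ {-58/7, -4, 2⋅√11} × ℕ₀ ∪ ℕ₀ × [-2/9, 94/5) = (ℕ₀ × [-2/9, 94/5)) ∪ (ℝ × [-1/39, 27/5]) ∪ ({-58/7, -4, 2⋅√11} × ℕ₀)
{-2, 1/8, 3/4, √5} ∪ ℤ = ℤ ∪ {1/8, 3/4, √5}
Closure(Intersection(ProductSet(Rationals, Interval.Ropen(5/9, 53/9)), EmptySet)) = EmptySet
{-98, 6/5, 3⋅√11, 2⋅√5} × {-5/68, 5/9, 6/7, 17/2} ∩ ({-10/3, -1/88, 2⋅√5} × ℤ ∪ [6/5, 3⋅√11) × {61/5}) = ∅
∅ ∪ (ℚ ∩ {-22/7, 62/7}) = {-22/7, 62/7}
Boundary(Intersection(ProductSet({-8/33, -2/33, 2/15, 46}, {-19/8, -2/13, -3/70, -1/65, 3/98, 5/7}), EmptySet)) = EmptySet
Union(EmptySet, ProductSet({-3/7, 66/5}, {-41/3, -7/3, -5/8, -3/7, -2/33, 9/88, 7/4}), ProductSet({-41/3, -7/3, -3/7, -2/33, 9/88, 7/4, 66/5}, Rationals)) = ProductSet({-41/3, -7/3, -3/7, -2/33, 9/88, 7/4, 66/5}, Rationals)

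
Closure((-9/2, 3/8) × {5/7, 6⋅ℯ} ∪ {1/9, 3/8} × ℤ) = ({1/9, 3/8} × ℤ) ∪ ([-9/2, 3/8] × {5/7, 6⋅ℯ})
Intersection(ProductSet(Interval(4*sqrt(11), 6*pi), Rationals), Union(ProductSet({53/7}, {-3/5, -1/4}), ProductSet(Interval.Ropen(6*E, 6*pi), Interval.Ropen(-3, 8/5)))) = ProductSet(Interval.Ropen(6*E, 6*pi), Intersection(Interval.Ropen(-3, 8/5), Rationals))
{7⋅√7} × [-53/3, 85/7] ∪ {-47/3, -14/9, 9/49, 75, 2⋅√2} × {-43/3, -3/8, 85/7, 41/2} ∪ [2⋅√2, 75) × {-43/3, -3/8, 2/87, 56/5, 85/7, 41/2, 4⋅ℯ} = ({7⋅√7} × [-53/3, 85/7]) ∪ ({-47/3, -14/9, 9/49, 75, 2⋅√2} × {-43/3, -3/8, 85/7, 41/2}) ∪ ([2⋅√2, 75) × {-43/3, -3/8, 2/87, 56/5, 85/7, 41/2, 4⋅ℯ})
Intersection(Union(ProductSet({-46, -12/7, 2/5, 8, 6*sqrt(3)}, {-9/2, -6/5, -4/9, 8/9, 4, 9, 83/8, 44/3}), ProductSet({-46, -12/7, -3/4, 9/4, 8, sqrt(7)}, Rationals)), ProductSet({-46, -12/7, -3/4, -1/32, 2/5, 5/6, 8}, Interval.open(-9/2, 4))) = Union(ProductSet({-46, -12/7, -3/4, 8}, Intersection(Interval.open(-9/2, 4), Rationals)), ProductSet({-46, -12/7, 2/5, 8}, {-6/5, -4/9, 8/9}))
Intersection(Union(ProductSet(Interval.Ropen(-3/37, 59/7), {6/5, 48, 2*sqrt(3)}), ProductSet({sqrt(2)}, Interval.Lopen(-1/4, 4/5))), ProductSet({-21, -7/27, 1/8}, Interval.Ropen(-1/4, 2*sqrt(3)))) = ProductSet({1/8}, {6/5})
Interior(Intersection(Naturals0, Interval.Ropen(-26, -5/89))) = EmptySet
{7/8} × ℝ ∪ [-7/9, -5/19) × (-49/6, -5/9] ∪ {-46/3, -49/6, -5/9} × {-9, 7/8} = ({7/8} × ℝ) ∪ ({-46/3, -49/6, -5/9} × {-9, 7/8}) ∪ ([-7/9, -5/19) × (-49/6, -5/9])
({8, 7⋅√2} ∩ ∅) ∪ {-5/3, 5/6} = {-5/3, 5/6}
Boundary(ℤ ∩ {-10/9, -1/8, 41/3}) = ∅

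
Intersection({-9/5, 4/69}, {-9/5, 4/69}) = {-9/5, 4/69}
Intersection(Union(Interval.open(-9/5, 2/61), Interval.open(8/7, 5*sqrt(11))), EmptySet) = EmptySet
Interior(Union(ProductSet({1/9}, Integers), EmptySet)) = EmptySet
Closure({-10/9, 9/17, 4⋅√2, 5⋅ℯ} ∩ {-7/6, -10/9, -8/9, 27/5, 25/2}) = {-10/9}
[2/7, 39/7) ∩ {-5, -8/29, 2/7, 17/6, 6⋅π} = {2/7, 17/6}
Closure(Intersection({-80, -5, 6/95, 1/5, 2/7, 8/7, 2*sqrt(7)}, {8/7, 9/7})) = {8/7}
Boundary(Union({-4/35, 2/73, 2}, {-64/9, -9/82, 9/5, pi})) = {-64/9, -4/35, -9/82, 2/73, 9/5, 2, pi}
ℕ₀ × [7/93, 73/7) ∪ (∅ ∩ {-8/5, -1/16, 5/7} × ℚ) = ℕ₀ × [7/93, 73/7)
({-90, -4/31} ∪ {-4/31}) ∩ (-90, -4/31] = {-4/31}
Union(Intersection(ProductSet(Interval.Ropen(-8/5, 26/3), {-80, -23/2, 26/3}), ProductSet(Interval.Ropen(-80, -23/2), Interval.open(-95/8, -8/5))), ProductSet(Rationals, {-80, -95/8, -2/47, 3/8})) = ProductSet(Rationals, {-80, -95/8, -2/47, 3/8})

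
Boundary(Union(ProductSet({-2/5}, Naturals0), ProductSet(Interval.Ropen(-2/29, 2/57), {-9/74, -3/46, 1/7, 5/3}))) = Union(ProductSet({-2/5}, Naturals0), ProductSet(Interval(-2/29, 2/57), {-9/74, -3/46, 1/7, 5/3}))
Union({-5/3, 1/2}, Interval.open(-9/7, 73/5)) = Union({-5/3}, Interval.open(-9/7, 73/5))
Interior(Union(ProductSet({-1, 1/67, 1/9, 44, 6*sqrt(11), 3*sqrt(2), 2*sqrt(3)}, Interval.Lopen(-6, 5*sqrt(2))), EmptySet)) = EmptySet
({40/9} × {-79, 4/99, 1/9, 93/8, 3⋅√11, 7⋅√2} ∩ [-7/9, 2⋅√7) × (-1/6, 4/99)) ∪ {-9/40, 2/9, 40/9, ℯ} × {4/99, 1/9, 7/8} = {-9/40, 2/9, 40/9, ℯ} × {4/99, 1/9, 7/8}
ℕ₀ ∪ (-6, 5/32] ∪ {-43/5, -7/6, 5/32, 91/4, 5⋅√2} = {-43/5, 91/4, 5⋅√2} ∪ (-6, 5/32] ∪ ℕ₀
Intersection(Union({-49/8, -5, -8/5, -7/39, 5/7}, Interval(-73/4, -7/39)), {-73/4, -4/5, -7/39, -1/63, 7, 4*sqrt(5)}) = {-73/4, -4/5, -7/39}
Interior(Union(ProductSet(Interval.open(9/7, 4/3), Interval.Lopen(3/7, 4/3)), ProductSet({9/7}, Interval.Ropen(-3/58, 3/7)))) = ProductSet(Interval.open(9/7, 4/3), Interval.open(3/7, 4/3))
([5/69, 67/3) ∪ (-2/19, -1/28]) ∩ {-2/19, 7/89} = {7/89}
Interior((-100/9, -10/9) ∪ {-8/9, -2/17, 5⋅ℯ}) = (-100/9, -10/9)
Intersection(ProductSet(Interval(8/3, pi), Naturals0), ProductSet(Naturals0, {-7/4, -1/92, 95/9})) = EmptySet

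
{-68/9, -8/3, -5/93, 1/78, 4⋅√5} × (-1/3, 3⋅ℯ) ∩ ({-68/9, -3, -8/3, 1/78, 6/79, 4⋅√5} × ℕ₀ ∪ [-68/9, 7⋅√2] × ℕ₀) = {-68/9, -8/3, -5/93, 1/78, 4⋅√5} × {0, 1, …, 8}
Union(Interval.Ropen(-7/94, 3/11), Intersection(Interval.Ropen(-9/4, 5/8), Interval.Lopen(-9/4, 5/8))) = Interval.open(-9/4, 5/8)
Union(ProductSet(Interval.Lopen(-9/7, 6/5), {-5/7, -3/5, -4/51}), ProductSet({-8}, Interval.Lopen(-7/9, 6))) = Union(ProductSet({-8}, Interval.Lopen(-7/9, 6)), ProductSet(Interval.Lopen(-9/7, 6/5), {-5/7, -3/5, -4/51}))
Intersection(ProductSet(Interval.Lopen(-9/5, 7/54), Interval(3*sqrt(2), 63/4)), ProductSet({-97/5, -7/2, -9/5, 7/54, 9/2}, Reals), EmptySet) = EmptySet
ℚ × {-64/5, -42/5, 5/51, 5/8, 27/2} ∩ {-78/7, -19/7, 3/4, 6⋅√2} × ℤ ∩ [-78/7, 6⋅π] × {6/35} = ∅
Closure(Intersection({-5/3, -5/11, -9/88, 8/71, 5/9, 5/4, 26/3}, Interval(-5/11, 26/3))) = {-5/11, -9/88, 8/71, 5/9, 5/4, 26/3}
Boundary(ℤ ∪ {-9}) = ℤ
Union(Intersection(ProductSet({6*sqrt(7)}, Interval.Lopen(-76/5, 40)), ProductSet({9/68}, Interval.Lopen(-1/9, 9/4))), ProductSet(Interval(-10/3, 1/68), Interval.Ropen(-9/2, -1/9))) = ProductSet(Interval(-10/3, 1/68), Interval.Ropen(-9/2, -1/9))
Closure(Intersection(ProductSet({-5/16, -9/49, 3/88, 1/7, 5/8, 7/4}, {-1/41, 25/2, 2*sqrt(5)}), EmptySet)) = EmptySet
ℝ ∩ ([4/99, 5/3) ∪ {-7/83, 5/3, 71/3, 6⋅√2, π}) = {-7/83, 71/3, 6⋅√2, π} ∪ [4/99, 5/3]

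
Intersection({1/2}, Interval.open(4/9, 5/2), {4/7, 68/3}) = EmptySet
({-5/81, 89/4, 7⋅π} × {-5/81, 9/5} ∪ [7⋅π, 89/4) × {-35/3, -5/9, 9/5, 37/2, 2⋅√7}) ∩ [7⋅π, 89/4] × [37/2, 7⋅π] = [7⋅π, 89/4) × {37/2}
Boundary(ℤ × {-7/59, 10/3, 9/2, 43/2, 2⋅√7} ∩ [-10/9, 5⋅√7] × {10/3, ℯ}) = {-1, 0, …, 13} × {10/3}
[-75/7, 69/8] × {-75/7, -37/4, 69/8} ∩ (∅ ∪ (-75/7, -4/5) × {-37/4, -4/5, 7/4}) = (-75/7, -4/5) × {-37/4}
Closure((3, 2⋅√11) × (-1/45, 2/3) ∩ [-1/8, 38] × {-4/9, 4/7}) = [3, 2⋅√11] × {4/7}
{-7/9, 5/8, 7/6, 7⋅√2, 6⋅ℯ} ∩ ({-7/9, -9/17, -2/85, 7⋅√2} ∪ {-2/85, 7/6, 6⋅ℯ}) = {-7/9, 7/6, 7⋅√2, 6⋅ℯ}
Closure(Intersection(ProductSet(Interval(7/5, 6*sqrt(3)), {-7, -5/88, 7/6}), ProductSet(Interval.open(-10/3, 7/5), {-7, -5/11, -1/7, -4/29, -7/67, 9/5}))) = EmptySet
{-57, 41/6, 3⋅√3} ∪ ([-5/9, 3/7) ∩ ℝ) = {-57, 41/6, 3⋅√3} ∪ [-5/9, 3/7)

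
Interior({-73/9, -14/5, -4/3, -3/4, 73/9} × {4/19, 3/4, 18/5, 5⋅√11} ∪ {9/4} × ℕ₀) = ∅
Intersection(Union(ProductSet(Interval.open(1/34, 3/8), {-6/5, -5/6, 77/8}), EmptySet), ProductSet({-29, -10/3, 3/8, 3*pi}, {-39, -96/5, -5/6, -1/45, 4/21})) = EmptySet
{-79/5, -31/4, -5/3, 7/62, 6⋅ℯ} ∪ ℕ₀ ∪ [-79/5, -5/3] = [-79/5, -5/3] ∪ ℕ₀ ∪ {7/62, 6⋅ℯ}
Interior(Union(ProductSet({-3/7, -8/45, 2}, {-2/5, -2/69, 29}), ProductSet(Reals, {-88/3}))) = EmptySet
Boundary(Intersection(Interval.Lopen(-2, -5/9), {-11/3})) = EmptySet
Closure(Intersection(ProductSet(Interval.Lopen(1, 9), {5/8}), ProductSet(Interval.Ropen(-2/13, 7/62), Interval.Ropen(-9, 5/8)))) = EmptySet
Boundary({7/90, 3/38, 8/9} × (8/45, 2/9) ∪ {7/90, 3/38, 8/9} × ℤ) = {7/90, 3/38, 8/9} × (ℤ ∪ [8/45, 2/9])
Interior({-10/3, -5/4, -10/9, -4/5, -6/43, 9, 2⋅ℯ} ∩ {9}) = ∅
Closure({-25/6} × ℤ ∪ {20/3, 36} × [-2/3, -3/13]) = ({-25/6} × ℤ) ∪ ({20/3, 36} × [-2/3, -3/13])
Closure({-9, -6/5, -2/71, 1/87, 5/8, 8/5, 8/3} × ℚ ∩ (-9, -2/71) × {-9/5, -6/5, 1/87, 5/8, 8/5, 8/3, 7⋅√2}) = {-6/5} × {-9/5, -6/5, 1/87, 5/8, 8/5, 8/3}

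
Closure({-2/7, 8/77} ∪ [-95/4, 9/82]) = [-95/4, 9/82]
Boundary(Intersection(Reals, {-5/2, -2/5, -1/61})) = {-5/2, -2/5, -1/61}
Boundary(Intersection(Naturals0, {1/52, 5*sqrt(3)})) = EmptySet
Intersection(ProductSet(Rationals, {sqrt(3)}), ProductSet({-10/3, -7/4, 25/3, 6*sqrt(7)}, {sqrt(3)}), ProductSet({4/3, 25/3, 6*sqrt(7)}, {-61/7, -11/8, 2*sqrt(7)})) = EmptySet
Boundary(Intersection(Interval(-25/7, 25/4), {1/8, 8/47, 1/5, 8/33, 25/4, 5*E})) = {1/8, 8/47, 1/5, 8/33, 25/4}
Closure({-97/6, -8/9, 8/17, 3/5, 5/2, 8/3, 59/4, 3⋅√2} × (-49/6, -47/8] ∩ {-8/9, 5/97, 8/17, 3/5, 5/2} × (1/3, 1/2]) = ∅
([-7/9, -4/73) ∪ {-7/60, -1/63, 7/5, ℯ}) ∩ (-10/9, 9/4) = [-7/9, -4/73) ∪ {-1/63, 7/5}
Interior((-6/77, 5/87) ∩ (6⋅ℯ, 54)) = ∅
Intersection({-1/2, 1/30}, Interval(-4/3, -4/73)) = {-1/2}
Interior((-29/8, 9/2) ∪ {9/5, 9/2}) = (-29/8, 9/2)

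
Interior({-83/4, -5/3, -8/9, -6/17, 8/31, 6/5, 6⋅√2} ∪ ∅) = ∅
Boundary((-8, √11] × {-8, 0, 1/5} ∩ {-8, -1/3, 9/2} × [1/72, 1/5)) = ∅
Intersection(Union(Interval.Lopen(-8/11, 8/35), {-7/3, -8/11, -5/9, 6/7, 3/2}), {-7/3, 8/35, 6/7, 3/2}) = {-7/3, 8/35, 6/7, 3/2}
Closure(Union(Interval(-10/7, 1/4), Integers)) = Union(Integers, Interval(-10/7, 1/4))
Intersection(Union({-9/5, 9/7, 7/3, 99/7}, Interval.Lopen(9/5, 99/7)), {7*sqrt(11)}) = EmptySet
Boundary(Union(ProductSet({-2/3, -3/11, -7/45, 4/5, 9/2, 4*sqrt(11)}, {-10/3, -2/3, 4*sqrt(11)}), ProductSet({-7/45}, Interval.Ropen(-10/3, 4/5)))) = Union(ProductSet({-7/45}, Interval(-10/3, 4/5)), ProductSet({-2/3, -3/11, -7/45, 4/5, 9/2, 4*sqrt(11)}, {-10/3, -2/3, 4*sqrt(11)}))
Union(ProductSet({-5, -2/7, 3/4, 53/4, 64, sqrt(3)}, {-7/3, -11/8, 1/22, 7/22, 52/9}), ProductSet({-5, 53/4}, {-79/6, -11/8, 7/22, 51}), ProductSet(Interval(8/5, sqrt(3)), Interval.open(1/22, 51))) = Union(ProductSet({-5, 53/4}, {-79/6, -11/8, 7/22, 51}), ProductSet({-5, -2/7, 3/4, 53/4, 64, sqrt(3)}, {-7/3, -11/8, 1/22, 7/22, 52/9}), ProductSet(Interval(8/5, sqrt(3)), Interval.open(1/22, 51)))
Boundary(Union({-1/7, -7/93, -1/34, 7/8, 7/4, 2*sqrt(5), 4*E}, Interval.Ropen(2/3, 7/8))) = {-1/7, -7/93, -1/34, 2/3, 7/8, 7/4, 2*sqrt(5), 4*E}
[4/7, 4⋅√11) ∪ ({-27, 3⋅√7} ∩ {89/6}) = [4/7, 4⋅√11)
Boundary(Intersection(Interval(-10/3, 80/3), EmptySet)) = EmptySet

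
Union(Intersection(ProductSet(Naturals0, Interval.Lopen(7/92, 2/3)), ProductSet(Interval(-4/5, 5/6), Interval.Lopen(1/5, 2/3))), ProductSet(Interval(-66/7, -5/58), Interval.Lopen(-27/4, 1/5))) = Union(ProductSet(Interval(-66/7, -5/58), Interval.Lopen(-27/4, 1/5)), ProductSet(Range(0, 1, 1), Interval.Lopen(1/5, 2/3)))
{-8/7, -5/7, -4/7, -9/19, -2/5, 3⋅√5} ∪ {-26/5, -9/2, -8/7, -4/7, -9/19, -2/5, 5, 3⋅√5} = {-26/5, -9/2, -8/7, -5/7, -4/7, -9/19, -2/5, 5, 3⋅√5}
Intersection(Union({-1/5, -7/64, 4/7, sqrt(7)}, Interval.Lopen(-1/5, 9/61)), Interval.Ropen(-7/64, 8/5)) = Union({4/7}, Interval(-7/64, 9/61))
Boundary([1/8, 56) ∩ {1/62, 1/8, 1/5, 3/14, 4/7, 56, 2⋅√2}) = {1/8, 1/5, 3/14, 4/7, 2⋅√2}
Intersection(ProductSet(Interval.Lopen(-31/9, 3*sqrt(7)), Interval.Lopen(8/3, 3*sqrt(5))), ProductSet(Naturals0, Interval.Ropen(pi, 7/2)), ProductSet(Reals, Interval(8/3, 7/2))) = ProductSet(Range(0, 8, 1), Interval.Ropen(pi, 7/2))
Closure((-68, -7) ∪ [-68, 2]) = [-68, 2]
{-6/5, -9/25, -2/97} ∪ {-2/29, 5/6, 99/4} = {-6/5, -9/25, -2/29, -2/97, 5/6, 99/4}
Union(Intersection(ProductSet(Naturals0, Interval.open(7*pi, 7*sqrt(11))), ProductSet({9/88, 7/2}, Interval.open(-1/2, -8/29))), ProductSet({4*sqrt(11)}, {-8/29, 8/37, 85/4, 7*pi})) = ProductSet({4*sqrt(11)}, {-8/29, 8/37, 85/4, 7*pi})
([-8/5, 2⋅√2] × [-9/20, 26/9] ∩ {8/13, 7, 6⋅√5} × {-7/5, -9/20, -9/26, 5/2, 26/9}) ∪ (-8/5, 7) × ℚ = (-8/5, 7) × ℚ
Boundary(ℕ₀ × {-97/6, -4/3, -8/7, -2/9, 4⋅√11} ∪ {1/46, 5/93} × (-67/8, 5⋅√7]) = (ℕ₀ × {-97/6, -4/3, -8/7, -2/9, 4⋅√11}) ∪ ({1/46, 5/93} × [-67/8, 5⋅√7])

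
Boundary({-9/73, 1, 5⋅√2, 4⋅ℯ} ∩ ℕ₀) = {1}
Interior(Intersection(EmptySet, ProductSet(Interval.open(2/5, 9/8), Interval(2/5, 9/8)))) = EmptySet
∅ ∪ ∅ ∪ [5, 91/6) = [5, 91/6)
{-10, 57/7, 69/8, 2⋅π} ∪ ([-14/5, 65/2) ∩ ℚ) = {-10, 2⋅π} ∪ (ℚ ∩ [-14/5, 65/2))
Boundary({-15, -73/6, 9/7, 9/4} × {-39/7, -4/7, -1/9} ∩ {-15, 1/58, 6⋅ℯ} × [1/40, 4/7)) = ∅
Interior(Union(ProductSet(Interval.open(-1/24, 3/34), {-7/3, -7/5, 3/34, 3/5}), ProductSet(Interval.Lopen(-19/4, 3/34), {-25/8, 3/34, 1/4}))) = EmptySet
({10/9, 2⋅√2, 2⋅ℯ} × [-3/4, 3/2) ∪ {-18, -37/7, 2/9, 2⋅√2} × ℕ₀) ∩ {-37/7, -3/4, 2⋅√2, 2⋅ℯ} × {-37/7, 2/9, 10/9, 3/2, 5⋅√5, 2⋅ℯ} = {2⋅√2, 2⋅ℯ} × {2/9, 10/9}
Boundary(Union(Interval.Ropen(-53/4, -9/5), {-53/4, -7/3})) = {-53/4, -9/5}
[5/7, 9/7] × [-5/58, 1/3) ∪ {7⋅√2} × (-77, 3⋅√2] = ([5/7, 9/7] × [-5/58, 1/3)) ∪ ({7⋅√2} × (-77, 3⋅√2])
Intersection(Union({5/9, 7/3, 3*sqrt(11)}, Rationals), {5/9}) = {5/9}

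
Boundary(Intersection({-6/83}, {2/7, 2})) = EmptySet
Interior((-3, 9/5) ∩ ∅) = ∅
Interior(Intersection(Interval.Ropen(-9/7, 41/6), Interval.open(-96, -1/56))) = Interval.open(-9/7, -1/56)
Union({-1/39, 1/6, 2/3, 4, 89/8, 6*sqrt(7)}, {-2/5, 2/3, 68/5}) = {-2/5, -1/39, 1/6, 2/3, 4, 89/8, 68/5, 6*sqrt(7)}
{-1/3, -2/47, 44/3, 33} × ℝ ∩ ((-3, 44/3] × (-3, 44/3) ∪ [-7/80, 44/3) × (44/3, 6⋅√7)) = ({-1/3, -2/47, 44/3} × (-3, 44/3)) ∪ ({-2/47} × (44/3, 6⋅√7))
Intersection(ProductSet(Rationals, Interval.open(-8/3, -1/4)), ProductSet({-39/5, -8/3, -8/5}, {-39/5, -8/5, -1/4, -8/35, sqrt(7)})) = ProductSet({-39/5, -8/3, -8/5}, {-8/5})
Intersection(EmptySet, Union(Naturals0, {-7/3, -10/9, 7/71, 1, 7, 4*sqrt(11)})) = EmptySet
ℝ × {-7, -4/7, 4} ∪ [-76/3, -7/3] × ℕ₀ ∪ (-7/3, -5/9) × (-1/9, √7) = (ℝ × {-7, -4/7, 4}) ∪ ([-76/3, -7/3] × ℕ₀) ∪ ((-7/3, -5/9) × (-1/9, √7))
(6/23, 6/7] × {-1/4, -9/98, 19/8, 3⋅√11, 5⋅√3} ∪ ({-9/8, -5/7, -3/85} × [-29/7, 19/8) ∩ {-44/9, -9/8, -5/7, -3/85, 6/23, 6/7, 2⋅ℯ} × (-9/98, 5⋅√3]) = ({-9/8, -5/7, -3/85} × (-9/98, 19/8)) ∪ ((6/23, 6/7] × {-1/4, -9/98, 19/8, 3⋅√11, 5⋅√3})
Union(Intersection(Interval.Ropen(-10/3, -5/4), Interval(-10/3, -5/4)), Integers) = Union(Integers, Interval.Ropen(-10/3, -5/4))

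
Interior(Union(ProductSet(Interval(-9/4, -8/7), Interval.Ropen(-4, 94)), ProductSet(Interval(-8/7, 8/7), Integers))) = ProductSet(Interval.open(-9/4, -8/7), Union(Complement(Interval.open(-4, 94), Integers), Interval.open(-4, 94)))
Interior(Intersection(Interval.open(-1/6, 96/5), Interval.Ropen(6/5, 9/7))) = Interval.open(6/5, 9/7)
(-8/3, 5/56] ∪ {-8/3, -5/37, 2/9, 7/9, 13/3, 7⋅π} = [-8/3, 5/56] ∪ {2/9, 7/9, 13/3, 7⋅π}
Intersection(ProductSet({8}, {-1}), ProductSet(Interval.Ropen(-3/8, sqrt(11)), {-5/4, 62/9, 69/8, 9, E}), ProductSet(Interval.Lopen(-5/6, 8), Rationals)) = EmptySet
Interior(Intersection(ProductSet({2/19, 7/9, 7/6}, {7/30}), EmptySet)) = EmptySet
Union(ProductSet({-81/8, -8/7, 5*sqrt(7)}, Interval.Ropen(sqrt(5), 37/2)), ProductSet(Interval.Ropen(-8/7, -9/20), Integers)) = Union(ProductSet({-81/8, -8/7, 5*sqrt(7)}, Interval.Ropen(sqrt(5), 37/2)), ProductSet(Interval.Ropen(-8/7, -9/20), Integers))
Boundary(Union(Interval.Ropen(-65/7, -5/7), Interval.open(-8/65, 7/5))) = {-65/7, -5/7, -8/65, 7/5}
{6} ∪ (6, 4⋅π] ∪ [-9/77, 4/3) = [-9/77, 4/3) ∪ [6, 4⋅π]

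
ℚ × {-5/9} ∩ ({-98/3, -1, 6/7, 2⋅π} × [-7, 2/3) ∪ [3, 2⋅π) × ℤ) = {-98/3, -1, 6/7} × {-5/9}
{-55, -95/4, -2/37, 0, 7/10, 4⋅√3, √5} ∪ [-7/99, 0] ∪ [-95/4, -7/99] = {-55, 7/10, 4⋅√3, √5} ∪ [-95/4, 0]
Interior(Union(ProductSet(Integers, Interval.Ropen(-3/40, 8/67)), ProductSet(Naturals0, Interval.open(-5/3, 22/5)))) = EmptySet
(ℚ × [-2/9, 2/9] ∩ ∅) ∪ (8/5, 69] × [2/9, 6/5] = (8/5, 69] × [2/9, 6/5]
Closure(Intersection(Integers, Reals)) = Integers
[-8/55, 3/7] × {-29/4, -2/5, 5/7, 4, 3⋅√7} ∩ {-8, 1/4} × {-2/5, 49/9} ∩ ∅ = ∅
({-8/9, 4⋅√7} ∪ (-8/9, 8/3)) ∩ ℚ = ℚ ∩ [-8/9, 8/3)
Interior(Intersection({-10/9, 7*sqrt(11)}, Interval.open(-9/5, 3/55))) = EmptySet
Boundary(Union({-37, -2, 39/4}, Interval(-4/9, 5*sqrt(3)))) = {-37, -2, -4/9, 39/4, 5*sqrt(3)}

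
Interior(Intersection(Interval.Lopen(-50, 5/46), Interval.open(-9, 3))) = Interval.open(-9, 5/46)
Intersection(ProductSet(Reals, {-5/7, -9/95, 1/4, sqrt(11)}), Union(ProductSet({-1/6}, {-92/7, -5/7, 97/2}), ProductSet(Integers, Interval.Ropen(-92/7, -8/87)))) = Union(ProductSet({-1/6}, {-5/7}), ProductSet(Integers, {-5/7, -9/95}))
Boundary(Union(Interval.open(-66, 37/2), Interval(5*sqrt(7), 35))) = {-66, 35}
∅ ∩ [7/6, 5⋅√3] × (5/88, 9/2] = ∅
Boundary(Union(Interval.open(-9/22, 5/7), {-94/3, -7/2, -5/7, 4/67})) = {-94/3, -7/2, -5/7, -9/22, 5/7}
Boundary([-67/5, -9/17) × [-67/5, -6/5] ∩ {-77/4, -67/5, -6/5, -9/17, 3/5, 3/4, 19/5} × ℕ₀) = ∅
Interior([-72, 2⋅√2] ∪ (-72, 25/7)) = (-72, 25/7)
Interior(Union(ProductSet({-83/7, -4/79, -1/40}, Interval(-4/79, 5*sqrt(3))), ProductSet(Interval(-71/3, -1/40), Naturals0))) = EmptySet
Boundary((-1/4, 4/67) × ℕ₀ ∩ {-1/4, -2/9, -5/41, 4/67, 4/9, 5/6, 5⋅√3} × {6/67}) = ∅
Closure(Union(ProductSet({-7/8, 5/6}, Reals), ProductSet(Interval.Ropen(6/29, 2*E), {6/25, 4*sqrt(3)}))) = Union(ProductSet({-7/8, 5/6}, Reals), ProductSet(Interval(6/29, 2*E), {6/25, 4*sqrt(3)}))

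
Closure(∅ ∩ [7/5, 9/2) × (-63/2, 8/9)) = ∅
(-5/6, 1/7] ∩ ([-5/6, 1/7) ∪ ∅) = (-5/6, 1/7)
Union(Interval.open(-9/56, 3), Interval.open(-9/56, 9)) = Interval.open(-9/56, 9)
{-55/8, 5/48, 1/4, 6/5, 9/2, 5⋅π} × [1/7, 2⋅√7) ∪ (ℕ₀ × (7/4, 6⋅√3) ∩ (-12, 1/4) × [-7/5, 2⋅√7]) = ({0} × (7/4, 2⋅√7]) ∪ ({-55/8, 5/48, 1/4, 6/5, 9/2, 5⋅π} × [1/7, 2⋅√7))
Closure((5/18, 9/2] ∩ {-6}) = ∅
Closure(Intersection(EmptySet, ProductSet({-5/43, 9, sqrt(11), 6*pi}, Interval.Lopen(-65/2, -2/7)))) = EmptySet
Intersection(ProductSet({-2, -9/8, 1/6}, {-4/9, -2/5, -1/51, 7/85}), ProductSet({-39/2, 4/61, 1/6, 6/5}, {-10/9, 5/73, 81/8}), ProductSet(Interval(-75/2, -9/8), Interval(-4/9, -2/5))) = EmptySet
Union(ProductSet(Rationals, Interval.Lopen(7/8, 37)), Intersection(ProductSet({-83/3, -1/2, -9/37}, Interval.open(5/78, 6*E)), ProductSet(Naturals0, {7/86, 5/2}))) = ProductSet(Rationals, Interval.Lopen(7/8, 37))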